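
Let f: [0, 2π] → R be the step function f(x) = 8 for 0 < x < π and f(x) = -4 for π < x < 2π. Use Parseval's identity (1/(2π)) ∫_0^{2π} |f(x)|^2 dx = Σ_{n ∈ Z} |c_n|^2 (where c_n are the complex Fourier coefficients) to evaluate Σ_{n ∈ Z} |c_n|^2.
Σ |c_n|^2 = 40

Parseval equates the L^2 energy of f (normalised by 1/(2π)) with the ℓ^2 sum of its Fourier coefficients: (1/(2π)) ∫_0^{2π} |f|^2 = Σ |c_n|^2.
Compute the left side: (1/(2π)) [∫_0^π 8^2 dx + ∫_π^{2π} (-4)^2 dx] = (1/(2π)) · (64π + 16π) = (64 + 16)/2 = 40.
So Σ_{n ∈ Z} |c_n|^2 = 40.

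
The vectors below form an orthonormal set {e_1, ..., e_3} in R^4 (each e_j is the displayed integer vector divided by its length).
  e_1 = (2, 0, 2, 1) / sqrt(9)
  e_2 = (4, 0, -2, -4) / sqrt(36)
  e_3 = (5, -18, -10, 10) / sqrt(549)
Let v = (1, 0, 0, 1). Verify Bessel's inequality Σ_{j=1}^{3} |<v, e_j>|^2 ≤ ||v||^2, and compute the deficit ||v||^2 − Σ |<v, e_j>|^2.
Σ |<v, e_j>|^2 = 86/61; ||v||^2 = 2; deficit = 36/61

Write each e_j = u_j / sqrt(<u_j, u_j>) where u_j is the displayed integer vector. Then <v, e_j> = <v, u_j> / sqrt(<u_j, u_j>), so |<v, e_j>|^2 = <v, u_j>^2 / <u_j, u_j>.
Coefficients: <v, e_1> = 3/sqrt(9), <v, e_2> = 0/sqrt(36), <v, e_3> = 15/sqrt(549).
Square and sum: Σ |<v, e_j>|^2 = 86/61.
Compute ||v||^2 = v·v = 2.
Deficit = 2 − 86/61 = 36/61 ≥ 0, confirming Bessel's inequality. (The deficit equals ||v − Σ <v,e_j> e_j||^2, the squared distance from v to span{e_j}.)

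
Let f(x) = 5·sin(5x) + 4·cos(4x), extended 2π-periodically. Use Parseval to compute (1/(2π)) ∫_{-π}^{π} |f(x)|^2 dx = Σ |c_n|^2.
Σ |c_n|^2 = 41/2

Expand |f|^2 and use orthogonality of {sin(nx), cos(mx)} on [-π, π]:
  ∫_{-π}^{π} sin(nx)^2 dx = π, ∫ cos(mx)^2 dx = π, and cross terms integrate to 0.
So ∫_{-π}^{π} f(x)^2 dx = 5^2 · π + 4^2 · π = (25 + 16)π.
Divide by 2π: (25 + 16)/2 = 41/2.
By Parseval, this equals Σ |c_n|^2.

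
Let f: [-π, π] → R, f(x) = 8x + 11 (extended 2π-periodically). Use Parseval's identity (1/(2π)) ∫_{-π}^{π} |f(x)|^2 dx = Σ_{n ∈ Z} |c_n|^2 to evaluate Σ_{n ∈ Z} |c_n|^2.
Σ |c_n|^2 = 64π^2/3 + 121

Expand and integrate term by term over [-π, π]:
  ∫ (8x)^2 dx = 64·(2π^3/3); ∫ 2·8·(11)·x dx = 0 (odd integrand); ∫ 11^2 dx = 121·2π.
So (1/(2π)) ∫_{-π}^{π} (8x + 11)^2 dx = 64π^2/3 + 121 = 64π^2/3 + 121.
Parseval ⇒ Σ |c_n|^2 = 64π^2/3 + 121.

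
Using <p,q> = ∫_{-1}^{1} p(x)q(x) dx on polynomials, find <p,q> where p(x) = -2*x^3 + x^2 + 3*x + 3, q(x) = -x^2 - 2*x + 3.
<p,q> = 76/5

Expand the product: p(x)·q(x) = 2*x^5 + 3*x^4 - 11*x^3 - 6*x^2 + 3*x + 9.
∫_{-1}^{1} of each monomial x^k gives [2/(k+1) if k even, 0 if k odd]. Integrating term-by-term (or equivalently evaluating the antiderivative F(x) = x^6/3 + 3*x^5/5 - 11*x^4/4 - 2*x^3 + 3*x^2/2 + 9*x at the endpoints):
  F(1) − F(−1) = 401/60 − (-511/60) = 76/5.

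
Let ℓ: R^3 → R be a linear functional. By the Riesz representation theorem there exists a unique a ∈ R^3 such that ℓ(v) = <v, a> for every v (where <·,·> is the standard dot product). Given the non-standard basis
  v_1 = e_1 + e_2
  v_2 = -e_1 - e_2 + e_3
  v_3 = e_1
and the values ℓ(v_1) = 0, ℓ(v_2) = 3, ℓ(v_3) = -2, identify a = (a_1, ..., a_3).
a = (-2, 2, 3)

Write a = (a_1, ..., a_3) in the standard basis. For each basis vector v_i, ℓ(v_i) = <v_i, a> is a linear equation in the a_j's. Collect the n equations into a matrix system V a = ℓ, where row i of V is v_i (expressed in the standard basis). Since V is invertible (lower-triangular with 1s on the diagonal, up to permutation), solve by back-substitution:
  V =
[[1, 1, 0],
 [-1, -1, 1],
 [1, 0, 0]]
  V a = (0, 3, -2)
Solving gives a = (-2, 2, 3).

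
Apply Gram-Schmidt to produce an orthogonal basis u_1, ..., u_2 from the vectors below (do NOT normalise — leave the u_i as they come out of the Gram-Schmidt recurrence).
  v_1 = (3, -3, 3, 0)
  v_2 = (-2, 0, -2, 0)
Orthogonal basis:
  u_1 = (3, -3, 3, 0)
  u_2 = (-2/3, -4/3, -2/3, 0)

Apply the Gram-Schmidt recurrence
  u_1 = v_1
  u_i = v_i − Σ_{j<i} ((v_i · u_j) / (u_j · u_j)) · u_j.

Step by step this gives:
  u_1 = (3, -3, 3, 0)
  u_2 = (-2/3, -4/3, -2/3, 0)

Orthogonality check:
  u_2 · u_1 = 0 (should be 0)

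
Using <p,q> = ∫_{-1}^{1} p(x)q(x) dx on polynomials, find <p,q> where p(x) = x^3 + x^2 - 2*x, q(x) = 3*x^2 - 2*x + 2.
<p,q> = 22/5

Expand the product: p(x)·q(x) = 3*x^5 + x^4 - 6*x^3 + 6*x^2 - 4*x.
∫_{-1}^{1} of each monomial x^k gives [2/(k+1) if k even, 0 if k odd]. Integrating term-by-term (or equivalently evaluating the antiderivative F(x) = x^6/2 + x^5/5 - 3*x^4/2 + 2*x^3 - 2*x^2 at the endpoints):
  F(1) − F(−1) = -4/5 − (-26/5) = 22/5.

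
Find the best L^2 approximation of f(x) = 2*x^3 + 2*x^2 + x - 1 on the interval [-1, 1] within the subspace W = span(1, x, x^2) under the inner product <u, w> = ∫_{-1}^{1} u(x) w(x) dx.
g(x) = 2*x^2 + 11*x/5 - 1

The best approximation g ∈ W is the orthogonal projection of f onto W. Writing g = a_0 + a_1 x + a_2 x^2, the coefficients solve the normal equations G · a = b where
  G_{ij} = <φ_i, φ_j> and b_i = <f, φ_i>, with φ_0 = 1, φ_1 = x, φ_2 = x^2.
G =
  [2, 0, 2/3]
  [0, 2/3, 0]
  [2/3, 0, 2/5],
b = (-2/3, 22/15, 2/15).
Solving gives a_0 = -1, a_1 = 11/5, a_2 = 2, so
  g(x) = 2*x^2 + 11*x/5 - 1.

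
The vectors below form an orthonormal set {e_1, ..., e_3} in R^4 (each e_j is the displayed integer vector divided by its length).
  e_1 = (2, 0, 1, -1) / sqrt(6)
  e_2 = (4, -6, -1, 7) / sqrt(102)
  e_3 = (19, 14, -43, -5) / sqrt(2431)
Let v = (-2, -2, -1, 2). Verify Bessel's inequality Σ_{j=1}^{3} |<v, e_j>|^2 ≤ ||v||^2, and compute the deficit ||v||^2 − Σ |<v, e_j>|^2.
Σ |<v, e_j>|^2 = 158/13; ||v||^2 = 13; deficit = 11/13

Write each e_j = u_j / sqrt(<u_j, u_j>) where u_j is the displayed integer vector. Then <v, e_j> = <v, u_j> / sqrt(<u_j, u_j>), so |<v, e_j>|^2 = <v, u_j>^2 / <u_j, u_j>.
Coefficients: <v, e_1> = -7/sqrt(6), <v, e_2> = 19/sqrt(102), <v, e_3> = -33/sqrt(2431).
Square and sum: Σ |<v, e_j>|^2 = 158/13.
Compute ||v||^2 = v·v = 13.
Deficit = 13 − 158/13 = 11/13 ≥ 0, confirming Bessel's inequality. (The deficit equals ||v − Σ <v,e_j> e_j||^2, the squared distance from v to span{e_j}.)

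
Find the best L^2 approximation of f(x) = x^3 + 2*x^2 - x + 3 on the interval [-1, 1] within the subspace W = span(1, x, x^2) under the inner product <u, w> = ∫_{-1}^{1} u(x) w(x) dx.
g(x) = 2*x^2 - 2*x/5 + 3

The best approximation g ∈ W is the orthogonal projection of f onto W. Writing g = a_0 + a_1 x + a_2 x^2, the coefficients solve the normal equations G · a = b where
  G_{ij} = <φ_i, φ_j> and b_i = <f, φ_i>, with φ_0 = 1, φ_1 = x, φ_2 = x^2.
G =
  [2, 0, 2/3]
  [0, 2/3, 0]
  [2/3, 0, 2/5],
b = (22/3, -4/15, 14/5).
Solving gives a_0 = 3, a_1 = -2/5, a_2 = 2, so
  g(x) = 2*x^2 - 2*x/5 + 3.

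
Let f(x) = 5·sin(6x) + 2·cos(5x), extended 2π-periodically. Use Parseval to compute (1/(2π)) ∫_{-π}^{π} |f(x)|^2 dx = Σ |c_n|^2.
Σ |c_n|^2 = 29/2

Expand |f|^2 and use orthogonality of {sin(nx), cos(mx)} on [-π, π]:
  ∫_{-π}^{π} sin(nx)^2 dx = π, ∫ cos(mx)^2 dx = π, and cross terms integrate to 0.
So ∫_{-π}^{π} f(x)^2 dx = 5^2 · π + 2^2 · π = (25 + 4)π.
Divide by 2π: (25 + 4)/2 = 29/2.
By Parseval, this equals Σ |c_n|^2.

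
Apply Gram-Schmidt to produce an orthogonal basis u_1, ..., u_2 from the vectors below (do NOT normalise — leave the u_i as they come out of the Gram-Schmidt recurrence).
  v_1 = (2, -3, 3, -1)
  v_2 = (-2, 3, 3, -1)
Orthogonal basis:
  u_1 = (2, -3, 3, -1)
  u_2 = (-40/23, 60/23, 78/23, -26/23)

Apply the Gram-Schmidt recurrence
  u_1 = v_1
  u_i = v_i − Σ_{j<i} ((v_i · u_j) / (u_j · u_j)) · u_j.

Step by step this gives:
  u_1 = (2, -3, 3, -1)
  u_2 = (-40/23, 60/23, 78/23, -26/23)

Orthogonality check:
  u_2 · u_1 = 0 (should be 0)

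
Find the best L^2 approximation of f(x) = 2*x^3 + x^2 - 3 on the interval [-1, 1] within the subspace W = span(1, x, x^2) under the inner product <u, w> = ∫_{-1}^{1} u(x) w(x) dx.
g(x) = x^2 + 6*x/5 - 3

The best approximation g ∈ W is the orthogonal projection of f onto W. Writing g = a_0 + a_1 x + a_2 x^2, the coefficients solve the normal equations G · a = b where
  G_{ij} = <φ_i, φ_j> and b_i = <f, φ_i>, with φ_0 = 1, φ_1 = x, φ_2 = x^2.
G =
  [2, 0, 2/3]
  [0, 2/3, 0]
  [2/3, 0, 2/5],
b = (-16/3, 4/5, -8/5).
Solving gives a_0 = -3, a_1 = 6/5, a_2 = 1, so
  g(x) = x^2 + 6*x/5 - 3.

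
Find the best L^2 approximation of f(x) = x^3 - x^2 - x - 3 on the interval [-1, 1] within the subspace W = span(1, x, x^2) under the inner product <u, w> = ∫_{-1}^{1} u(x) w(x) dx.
g(x) = -x^2 - 2*x/5 - 3

The best approximation g ∈ W is the orthogonal projection of f onto W. Writing g = a_0 + a_1 x + a_2 x^2, the coefficients solve the normal equations G · a = b where
  G_{ij} = <φ_i, φ_j> and b_i = <f, φ_i>, with φ_0 = 1, φ_1 = x, φ_2 = x^2.
G =
  [2, 0, 2/3]
  [0, 2/3, 0]
  [2/3, 0, 2/5],
b = (-20/3, -4/15, -12/5).
Solving gives a_0 = -3, a_1 = -2/5, a_2 = -1, so
  g(x) = -x^2 - 2*x/5 - 3.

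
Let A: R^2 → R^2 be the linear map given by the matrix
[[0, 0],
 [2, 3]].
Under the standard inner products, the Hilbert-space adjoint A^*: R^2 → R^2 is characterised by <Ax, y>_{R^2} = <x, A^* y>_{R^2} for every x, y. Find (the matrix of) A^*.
A^* = A^T =
[[0, 2],
 [0, 3]]

For real matrices with standard dot products, the defining identity <Ax, y> = <x, A^* y> gives (Ax)^T y = x^T (A^*) y, i.e. x^T A^T y = x^T (A^*) y. Since this holds for all x, y, we must have A^* = A^T. Therefore
A^* =
[[0, 2],
 [0, 3]].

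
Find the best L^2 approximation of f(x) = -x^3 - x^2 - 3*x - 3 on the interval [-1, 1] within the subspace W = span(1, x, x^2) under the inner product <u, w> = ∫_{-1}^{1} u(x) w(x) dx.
g(x) = -x^2 - 18*x/5 - 3

The best approximation g ∈ W is the orthogonal projection of f onto W. Writing g = a_0 + a_1 x + a_2 x^2, the coefficients solve the normal equations G · a = b where
  G_{ij} = <φ_i, φ_j> and b_i = <f, φ_i>, with φ_0 = 1, φ_1 = x, φ_2 = x^2.
G =
  [2, 0, 2/3]
  [0, 2/3, 0]
  [2/3, 0, 2/5],
b = (-20/3, -12/5, -12/5).
Solving gives a_0 = -3, a_1 = -18/5, a_2 = -1, so
  g(x) = -x^2 - 18*x/5 - 3.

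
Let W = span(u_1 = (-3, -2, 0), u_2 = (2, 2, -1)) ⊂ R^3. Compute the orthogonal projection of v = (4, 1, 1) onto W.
proj_W(v) = (62/17, 26/17, 23/17)

Set up U = [u_1 | ... | u_2] ∈ R^(3×2). The projector onto W = col(U) is P = U (U^T U)^(-1) U^T.
Compute U^T U =
  [13, -10]
  [-10, 9],
and U^T v = (-14, 9).
Solve U^T U · c = U^T v for the coefficients: c = (-36/17, -23/17). The projection is proj_W(v) = U c.
Check: (v - proj_W(v)) · u_1 = 0  (should be 0).
Check: (v - proj_W(v)) · u_2 = 0  (should be 0).
Result: proj_W(v) = (62/17, 26/17, 23/17).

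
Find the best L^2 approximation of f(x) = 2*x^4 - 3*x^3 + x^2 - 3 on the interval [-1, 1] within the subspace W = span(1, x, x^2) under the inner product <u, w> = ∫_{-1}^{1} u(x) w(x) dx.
g(x) = 19*x^2/7 - 9*x/5 - 111/35

The best approximation g ∈ W is the orthogonal projection of f onto W. Writing g = a_0 + a_1 x + a_2 x^2, the coefficients solve the normal equations G · a = b where
  G_{ij} = <φ_i, φ_j> and b_i = <f, φ_i>, with φ_0 = 1, φ_1 = x, φ_2 = x^2.
G =
  [2, 0, 2/3]
  [0, 2/3, 0]
  [2/3, 0, 2/5],
b = (-68/15, -6/5, -36/35).
Solving gives a_0 = -111/35, a_1 = -9/5, a_2 = 19/7, so
  g(x) = 19*x^2/7 - 9*x/5 - 111/35.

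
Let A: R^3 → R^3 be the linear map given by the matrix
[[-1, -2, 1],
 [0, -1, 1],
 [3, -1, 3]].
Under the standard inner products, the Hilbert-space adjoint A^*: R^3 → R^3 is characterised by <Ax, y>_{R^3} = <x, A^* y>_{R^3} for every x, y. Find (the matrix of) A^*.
A^* = A^T =
[[-1, 0, 3],
 [-2, -1, -1],
 [1, 1, 3]]

For real matrices with standard dot products, the defining identity <Ax, y> = <x, A^* y> gives (Ax)^T y = x^T (A^*) y, i.e. x^T A^T y = x^T (A^*) y. Since this holds for all x, y, we must have A^* = A^T. Therefore
A^* =
[[-1, 0, 3],
 [-2, -1, -1],
 [1, 1, 3]].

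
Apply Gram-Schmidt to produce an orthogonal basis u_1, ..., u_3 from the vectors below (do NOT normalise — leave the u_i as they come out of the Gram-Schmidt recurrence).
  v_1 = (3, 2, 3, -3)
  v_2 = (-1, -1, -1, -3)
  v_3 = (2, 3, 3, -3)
Orthogonal basis:
  u_1 = (3, 2, 3, -3)
  u_2 = (-34/31, -33/31, -34/31, -90/31)
  u_3 = (-334/371, 396/371, 37/371, -33/371)

Apply the Gram-Schmidt recurrence
  u_1 = v_1
  u_i = v_i − Σ_{j<i} ((v_i · u_j) / (u_j · u_j)) · u_j.

Step by step this gives:
  u_1 = (3, 2, 3, -3)
  u_2 = (-34/31, -33/31, -34/31, -90/31)
  u_3 = (-334/371, 396/371, 37/371, -33/371)

Orthogonality check:
  u_2 · u_1 = 0 (should be 0)
  u_3 · u_1 = 0 (should be 0)
  u_3 · u_2 = 0 (should be 0)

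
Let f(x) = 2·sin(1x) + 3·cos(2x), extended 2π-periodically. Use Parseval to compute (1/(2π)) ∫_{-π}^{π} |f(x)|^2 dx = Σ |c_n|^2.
Σ |c_n|^2 = 13/2

Expand |f|^2 and use orthogonality of {sin(nx), cos(mx)} on [-π, π]:
  ∫_{-π}^{π} sin(nx)^2 dx = π, ∫ cos(mx)^2 dx = π, and cross terms integrate to 0.
So ∫_{-π}^{π} f(x)^2 dx = 2^2 · π + 3^2 · π = (4 + 9)π.
Divide by 2π: (4 + 9)/2 = 13/2.
By Parseval, this equals Σ |c_n|^2.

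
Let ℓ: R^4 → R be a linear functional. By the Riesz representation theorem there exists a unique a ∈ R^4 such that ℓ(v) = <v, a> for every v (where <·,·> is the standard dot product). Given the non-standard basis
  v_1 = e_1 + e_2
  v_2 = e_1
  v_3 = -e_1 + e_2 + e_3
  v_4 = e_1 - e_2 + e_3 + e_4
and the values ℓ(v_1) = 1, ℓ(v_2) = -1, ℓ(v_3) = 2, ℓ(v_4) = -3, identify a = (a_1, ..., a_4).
a = (-1, 2, -1, 1)

Write a = (a_1, ..., a_4) in the standard basis. For each basis vector v_i, ℓ(v_i) = <v_i, a> is a linear equation in the a_j's. Collect the n equations into a matrix system V a = ℓ, where row i of V is v_i (expressed in the standard basis). Since V is invertible (lower-triangular with 1s on the diagonal, up to permutation), solve by back-substitution:
  V =
[[1, 1, 0, 0],
 [1, 0, 0, 0],
 [-1, 1, 1, 0],
 [1, -1, 1, 1]]
  V a = (1, -1, 2, -3)
Solving gives a = (-1, 2, -1, 1).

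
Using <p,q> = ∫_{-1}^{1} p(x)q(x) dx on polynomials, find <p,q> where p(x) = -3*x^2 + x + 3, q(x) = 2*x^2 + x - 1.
<p,q> = -26/15

Expand the product: p(x)·q(x) = -6*x^4 - x^3 + 10*x^2 + 2*x - 3.
∫_{-1}^{1} of each monomial x^k gives [2/(k+1) if k even, 0 if k odd]. Integrating term-by-term (or equivalently evaluating the antiderivative F(x) = -6*x^5/5 - x^4/4 + 10*x^3/3 + x^2 - 3*x at the endpoints):
  F(1) − F(−1) = -7/60 − (97/60) = -26/15.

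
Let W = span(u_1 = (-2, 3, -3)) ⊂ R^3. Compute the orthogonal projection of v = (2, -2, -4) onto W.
proj_W(v) = (-2/11, 3/11, -3/11)

Set up U = [u_1 | ... | u_1] ∈ R^(3×1). The projector onto W = col(U) is P = U (U^T U)^(-1) U^T.
Compute U^T U =
  [22],
and U^T v = (2).
Solve U^T U · c = U^T v for the coefficients: c = (1/11). The projection is proj_W(v) = U c.
Check: (v - proj_W(v)) · u_1 = 0  (should be 0).
Result: proj_W(v) = (-2/11, 3/11, -3/11).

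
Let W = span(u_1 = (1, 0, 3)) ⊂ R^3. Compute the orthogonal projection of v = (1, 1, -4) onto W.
proj_W(v) = (-11/10, 0, -33/10)

Set up U = [u_1 | ... | u_1] ∈ R^(3×1). The projector onto W = col(U) is P = U (U^T U)^(-1) U^T.
Compute U^T U =
  [10],
and U^T v = (-11).
Solve U^T U · c = U^T v for the coefficients: c = (-11/10). The projection is proj_W(v) = U c.
Check: (v - proj_W(v)) · u_1 = 0  (should be 0).
Result: proj_W(v) = (-11/10, 0, -33/10).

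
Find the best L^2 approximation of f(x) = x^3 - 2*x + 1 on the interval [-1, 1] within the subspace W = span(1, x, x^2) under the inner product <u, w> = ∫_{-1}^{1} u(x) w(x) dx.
g(x) = 1 - 7*x/5

The best approximation g ∈ W is the orthogonal projection of f onto W. Writing g = a_0 + a_1 x + a_2 x^2, the coefficients solve the normal equations G · a = b where
  G_{ij} = <φ_i, φ_j> and b_i = <f, φ_i>, with φ_0 = 1, φ_1 = x, φ_2 = x^2.
G =
  [2, 0, 2/3]
  [0, 2/3, 0]
  [2/3, 0, 2/5],
b = (2, -14/15, 2/3).
Solving gives a_0 = 1, a_1 = -7/5, a_2 = 0, so
  g(x) = 1 - 7*x/5.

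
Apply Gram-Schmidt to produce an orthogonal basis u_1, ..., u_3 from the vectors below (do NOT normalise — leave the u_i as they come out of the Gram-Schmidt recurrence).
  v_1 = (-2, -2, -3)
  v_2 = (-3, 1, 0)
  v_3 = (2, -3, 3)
Orthogonal basis:
  u_1 = (-2, -2, -3)
  u_2 = (-43/17, 25/17, 12/17)
  u_3 = (-135/154, -405/154, 180/77)

Apply the Gram-Schmidt recurrence
  u_1 = v_1
  u_i = v_i − Σ_{j<i} ((v_i · u_j) / (u_j · u_j)) · u_j.

Step by step this gives:
  u_1 = (-2, -2, -3)
  u_2 = (-43/17, 25/17, 12/17)
  u_3 = (-135/154, -405/154, 180/77)

Orthogonality check:
  u_2 · u_1 = 0 (should be 0)
  u_3 · u_1 = 0 (should be 0)
  u_3 · u_2 = 0 (should be 0)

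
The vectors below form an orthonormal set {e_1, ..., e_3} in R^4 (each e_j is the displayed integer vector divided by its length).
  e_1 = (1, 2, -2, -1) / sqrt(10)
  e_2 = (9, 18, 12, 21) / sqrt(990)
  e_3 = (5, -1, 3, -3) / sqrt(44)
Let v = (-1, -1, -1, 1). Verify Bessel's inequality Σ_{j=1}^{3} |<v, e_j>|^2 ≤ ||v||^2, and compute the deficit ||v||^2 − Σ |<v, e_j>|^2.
Σ |<v, e_j>|^2 = 3; ||v||^2 = 4; deficit = 1

Write each e_j = u_j / sqrt(<u_j, u_j>) where u_j is the displayed integer vector. Then <v, e_j> = <v, u_j> / sqrt(<u_j, u_j>), so |<v, e_j>|^2 = <v, u_j>^2 / <u_j, u_j>.
Coefficients: <v, e_1> = -2/sqrt(10), <v, e_2> = -18/sqrt(990), <v, e_3> = -10/sqrt(44).
Square and sum: Σ |<v, e_j>|^2 = 3.
Compute ||v||^2 = v·v = 4.
Deficit = 4 − 3 = 1 ≥ 0, confirming Bessel's inequality. (The deficit equals ||v − Σ <v,e_j> e_j||^2, the squared distance from v to span{e_j}.)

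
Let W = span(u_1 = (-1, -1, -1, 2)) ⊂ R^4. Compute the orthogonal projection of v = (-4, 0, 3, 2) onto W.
proj_W(v) = (-5/7, -5/7, -5/7, 10/7)

Set up U = [u_1 | ... | u_1] ∈ R^(4×1). The projector onto W = col(U) is P = U (U^T U)^(-1) U^T.
Compute U^T U =
  [7],
and U^T v = (5).
Solve U^T U · c = U^T v for the coefficients: c = (5/7). The projection is proj_W(v) = U c.
Check: (v - proj_W(v)) · u_1 = 0  (should be 0).
Result: proj_W(v) = (-5/7, -5/7, -5/7, 10/7).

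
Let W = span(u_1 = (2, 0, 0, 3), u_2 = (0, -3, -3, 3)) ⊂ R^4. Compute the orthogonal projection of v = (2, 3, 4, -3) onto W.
proj_W(v) = (1, 23/6, 23/6, -7/3)

Set up U = [u_1 | ... | u_2] ∈ R^(4×2). The projector onto W = col(U) is P = U (U^T U)^(-1) U^T.
Compute U^T U =
  [13, 9]
  [9, 27],
and U^T v = (-5, -30).
Solve U^T U · c = U^T v for the coefficients: c = (1/2, -23/18). The projection is proj_W(v) = U c.
Check: (v - proj_W(v)) · u_1 = 0  (should be 0).
Check: (v - proj_W(v)) · u_2 = 0  (should be 0).
Result: proj_W(v) = (1, 23/6, 23/6, -7/3).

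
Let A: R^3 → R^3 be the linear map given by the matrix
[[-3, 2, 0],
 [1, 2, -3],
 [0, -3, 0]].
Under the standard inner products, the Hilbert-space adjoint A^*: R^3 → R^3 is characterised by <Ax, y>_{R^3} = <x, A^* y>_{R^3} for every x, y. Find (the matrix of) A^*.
A^* = A^T =
[[-3, 1, 0],
 [2, 2, -3],
 [0, -3, 0]]

For real matrices with standard dot products, the defining identity <Ax, y> = <x, A^* y> gives (Ax)^T y = x^T (A^*) y, i.e. x^T A^T y = x^T (A^*) y. Since this holds for all x, y, we must have A^* = A^T. Therefore
A^* =
[[-3, 1, 0],
 [2, 2, -3],
 [0, -3, 0]].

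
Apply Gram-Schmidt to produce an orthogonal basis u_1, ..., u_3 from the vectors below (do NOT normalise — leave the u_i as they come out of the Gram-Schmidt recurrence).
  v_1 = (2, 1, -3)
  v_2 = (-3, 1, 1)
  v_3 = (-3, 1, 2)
Orthogonal basis:
  u_1 = (2, 1, -3)
  u_2 = (-13/7, 11/7, -5/7)
  u_3 = (2/9, 7/18, 5/18)

Apply the Gram-Schmidt recurrence
  u_1 = v_1
  u_i = v_i − Σ_{j<i} ((v_i · u_j) / (u_j · u_j)) · u_j.

Step by step this gives:
  u_1 = (2, 1, -3)
  u_2 = (-13/7, 11/7, -5/7)
  u_3 = (2/9, 7/18, 5/18)

Orthogonality check:
  u_2 · u_1 = 0 (should be 0)
  u_3 · u_1 = 0 (should be 0)
  u_3 · u_2 = 0 (should be 0)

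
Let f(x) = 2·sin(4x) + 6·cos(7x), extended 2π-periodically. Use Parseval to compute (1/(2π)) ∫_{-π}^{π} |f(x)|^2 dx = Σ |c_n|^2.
Σ |c_n|^2 = 20

Expand |f|^2 and use orthogonality of {sin(nx), cos(mx)} on [-π, π]:
  ∫_{-π}^{π} sin(nx)^2 dx = π, ∫ cos(mx)^2 dx = π, and cross terms integrate to 0.
So ∫_{-π}^{π} f(x)^2 dx = 2^2 · π + 6^2 · π = (4 + 36)π.
Divide by 2π: (4 + 36)/2 = 20.
By Parseval, this equals Σ |c_n|^2.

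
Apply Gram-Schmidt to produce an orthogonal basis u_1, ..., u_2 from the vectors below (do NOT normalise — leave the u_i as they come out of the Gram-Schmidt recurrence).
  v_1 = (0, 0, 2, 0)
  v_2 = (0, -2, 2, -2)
Orthogonal basis:
  u_1 = (0, 0, 2, 0)
  u_2 = (0, -2, 0, -2)

Apply the Gram-Schmidt recurrence
  u_1 = v_1
  u_i = v_i − Σ_{j<i} ((v_i · u_j) / (u_j · u_j)) · u_j.

Step by step this gives:
  u_1 = (0, 0, 2, 0)
  u_2 = (0, -2, 0, -2)

Orthogonality check:
  u_2 · u_1 = 0 (should be 0)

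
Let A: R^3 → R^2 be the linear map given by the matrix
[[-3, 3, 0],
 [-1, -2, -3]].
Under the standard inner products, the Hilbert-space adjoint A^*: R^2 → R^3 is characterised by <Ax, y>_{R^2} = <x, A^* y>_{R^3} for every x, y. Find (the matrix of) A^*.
A^* = A^T =
[[-3, -1],
 [3, -2],
 [0, -3]]

For real matrices with standard dot products, the defining identity <Ax, y> = <x, A^* y> gives (Ax)^T y = x^T (A^*) y, i.e. x^T A^T y = x^T (A^*) y. Since this holds for all x, y, we must have A^* = A^T. Therefore
A^* =
[[-3, -1],
 [3, -2],
 [0, -3]].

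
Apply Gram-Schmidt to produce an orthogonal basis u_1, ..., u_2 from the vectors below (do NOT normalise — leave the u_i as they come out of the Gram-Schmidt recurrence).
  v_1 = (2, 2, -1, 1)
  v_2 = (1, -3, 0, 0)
Orthogonal basis:
  u_1 = (2, 2, -1, 1)
  u_2 = (9/5, -11/5, -2/5, 2/5)

Apply the Gram-Schmidt recurrence
  u_1 = v_1
  u_i = v_i − Σ_{j<i} ((v_i · u_j) / (u_j · u_j)) · u_j.

Step by step this gives:
  u_1 = (2, 2, -1, 1)
  u_2 = (9/5, -11/5, -2/5, 2/5)

Orthogonality check:
  u_2 · u_1 = 0 (should be 0)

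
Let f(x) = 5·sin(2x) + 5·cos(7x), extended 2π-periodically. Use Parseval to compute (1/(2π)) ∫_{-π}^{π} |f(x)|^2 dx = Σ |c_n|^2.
Σ |c_n|^2 = 25

Expand |f|^2 and use orthogonality of {sin(nx), cos(mx)} on [-π, π]:
  ∫_{-π}^{π} sin(nx)^2 dx = π, ∫ cos(mx)^2 dx = π, and cross terms integrate to 0.
So ∫_{-π}^{π} f(x)^2 dx = 5^2 · π + 5^2 · π = (25 + 25)π.
Divide by 2π: (25 + 25)/2 = 25.
By Parseval, this equals Σ |c_n|^2.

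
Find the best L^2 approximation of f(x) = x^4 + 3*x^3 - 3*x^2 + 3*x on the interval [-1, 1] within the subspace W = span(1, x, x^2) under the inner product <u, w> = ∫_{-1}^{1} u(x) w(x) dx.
g(x) = -15*x^2/7 + 24*x/5 - 3/35

The best approximation g ∈ W is the orthogonal projection of f onto W. Writing g = a_0 + a_1 x + a_2 x^2, the coefficients solve the normal equations G · a = b where
  G_{ij} = <φ_i, φ_j> and b_i = <f, φ_i>, with φ_0 = 1, φ_1 = x, φ_2 = x^2.
G =
  [2, 0, 2/3]
  [0, 2/3, 0]
  [2/3, 0, 2/5],
b = (-8/5, 16/5, -32/35).
Solving gives a_0 = -3/35, a_1 = 24/5, a_2 = -15/7, so
  g(x) = -15*x^2/7 + 24*x/5 - 3/35.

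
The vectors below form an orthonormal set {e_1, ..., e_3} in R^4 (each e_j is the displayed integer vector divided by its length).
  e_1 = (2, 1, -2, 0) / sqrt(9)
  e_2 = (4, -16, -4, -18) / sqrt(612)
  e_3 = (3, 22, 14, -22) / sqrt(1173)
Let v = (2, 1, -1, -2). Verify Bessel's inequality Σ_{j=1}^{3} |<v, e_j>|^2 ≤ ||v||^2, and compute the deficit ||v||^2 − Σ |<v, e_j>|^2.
Σ |<v, e_j>|^2 = 689/69; ||v||^2 = 10; deficit = 1/69

Write each e_j = u_j / sqrt(<u_j, u_j>) where u_j is the displayed integer vector. Then <v, e_j> = <v, u_j> / sqrt(<u_j, u_j>), so |<v, e_j>|^2 = <v, u_j>^2 / <u_j, u_j>.
Coefficients: <v, e_1> = 7/sqrt(9), <v, e_2> = 32/sqrt(612), <v, e_3> = 58/sqrt(1173).
Square and sum: Σ |<v, e_j>|^2 = 689/69.
Compute ||v||^2 = v·v = 10.
Deficit = 10 − 689/69 = 1/69 ≥ 0, confirming Bessel's inequality. (The deficit equals ||v − Σ <v,e_j> e_j||^2, the squared distance from v to span{e_j}.)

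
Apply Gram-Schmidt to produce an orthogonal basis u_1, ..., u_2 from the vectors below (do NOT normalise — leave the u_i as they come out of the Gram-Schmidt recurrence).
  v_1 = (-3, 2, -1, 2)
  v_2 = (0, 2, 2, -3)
Orthogonal basis:
  u_1 = (-3, 2, -1, 2)
  u_2 = (-2/3, 22/9, 16/9, -23/9)

Apply the Gram-Schmidt recurrence
  u_1 = v_1
  u_i = v_i − Σ_{j<i} ((v_i · u_j) / (u_j · u_j)) · u_j.

Step by step this gives:
  u_1 = (-3, 2, -1, 2)
  u_2 = (-2/3, 22/9, 16/9, -23/9)

Orthogonality check:
  u_2 · u_1 = 0 (should be 0)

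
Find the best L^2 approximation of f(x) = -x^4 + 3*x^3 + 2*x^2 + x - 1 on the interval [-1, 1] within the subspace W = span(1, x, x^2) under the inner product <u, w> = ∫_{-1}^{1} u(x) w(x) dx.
g(x) = 8*x^2/7 + 14*x/5 - 32/35

The best approximation g ∈ W is the orthogonal projection of f onto W. Writing g = a_0 + a_1 x + a_2 x^2, the coefficients solve the normal equations G · a = b where
  G_{ij} = <φ_i, φ_j> and b_i = <f, φ_i>, with φ_0 = 1, φ_1 = x, φ_2 = x^2.
G =
  [2, 0, 2/3]
  [0, 2/3, 0]
  [2/3, 0, 2/5],
b = (-16/15, 28/15, -16/105).
Solving gives a_0 = -32/35, a_1 = 14/5, a_2 = 8/7, so
  g(x) = 8*x^2/7 + 14*x/5 - 32/35.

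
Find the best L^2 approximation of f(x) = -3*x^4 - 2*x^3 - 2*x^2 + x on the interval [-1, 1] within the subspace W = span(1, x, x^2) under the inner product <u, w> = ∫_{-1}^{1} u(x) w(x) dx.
g(x) = -32*x^2/7 - x/5 + 9/35

The best approximation g ∈ W is the orthogonal projection of f onto W. Writing g = a_0 + a_1 x + a_2 x^2, the coefficients solve the normal equations G · a = b where
  G_{ij} = <φ_i, φ_j> and b_i = <f, φ_i>, with φ_0 = 1, φ_1 = x, φ_2 = x^2.
G =
  [2, 0, 2/3]
  [0, 2/3, 0]
  [2/3, 0, 2/5],
b = (-38/15, -2/15, -58/35).
Solving gives a_0 = 9/35, a_1 = -1/5, a_2 = -32/7, so
  g(x) = -32*x^2/7 - x/5 + 9/35.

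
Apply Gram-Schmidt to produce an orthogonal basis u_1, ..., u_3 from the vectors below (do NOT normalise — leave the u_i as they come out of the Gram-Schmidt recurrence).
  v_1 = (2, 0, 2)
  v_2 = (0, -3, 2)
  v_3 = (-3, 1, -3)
Orthogonal basis:
  u_1 = (2, 0, 2)
  u_2 = (-1, -3, 1)
  u_3 = (-3/11, 2/11, 3/11)

Apply the Gram-Schmidt recurrence
  u_1 = v_1
  u_i = v_i − Σ_{j<i} ((v_i · u_j) / (u_j · u_j)) · u_j.

Step by step this gives:
  u_1 = (2, 0, 2)
  u_2 = (-1, -3, 1)
  u_3 = (-3/11, 2/11, 3/11)

Orthogonality check:
  u_2 · u_1 = 0 (should be 0)
  u_3 · u_1 = 0 (should be 0)
  u_3 · u_2 = 0 (should be 0)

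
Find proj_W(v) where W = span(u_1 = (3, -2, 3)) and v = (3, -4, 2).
proj_W(v) = (69/22, -23/11, 69/22)

Set up U = [u_1 | ... | u_1] ∈ R^(3×1). The projector onto W = col(U) is P = U (U^T U)^(-1) U^T.
Compute U^T U =
  [22],
and U^T v = (23).
Solve U^T U · c = U^T v for the coefficients: c = (23/22). The projection is proj_W(v) = U c.
Check: (v - proj_W(v)) · u_1 = 0  (should be 0).
Result: proj_W(v) = (69/22, -23/11, 69/22).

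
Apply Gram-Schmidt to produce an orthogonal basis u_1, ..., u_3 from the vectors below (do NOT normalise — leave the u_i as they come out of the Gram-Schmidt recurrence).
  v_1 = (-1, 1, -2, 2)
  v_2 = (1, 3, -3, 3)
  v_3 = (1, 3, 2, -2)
Orthogonal basis:
  u_1 = (-1, 1, -2, 2)
  u_2 = (12/5, 8/5, -1/5, 1/5)
  u_3 = (-10/7, 50/21, 20/21, -20/21)

Apply the Gram-Schmidt recurrence
  u_1 = v_1
  u_i = v_i − Σ_{j<i} ((v_i · u_j) / (u_j · u_j)) · u_j.

Step by step this gives:
  u_1 = (-1, 1, -2, 2)
  u_2 = (12/5, 8/5, -1/5, 1/5)
  u_3 = (-10/7, 50/21, 20/21, -20/21)

Orthogonality check:
  u_2 · u_1 = 0 (should be 0)
  u_3 · u_1 = 0 (should be 0)
  u_3 · u_2 = 0 (should be 0)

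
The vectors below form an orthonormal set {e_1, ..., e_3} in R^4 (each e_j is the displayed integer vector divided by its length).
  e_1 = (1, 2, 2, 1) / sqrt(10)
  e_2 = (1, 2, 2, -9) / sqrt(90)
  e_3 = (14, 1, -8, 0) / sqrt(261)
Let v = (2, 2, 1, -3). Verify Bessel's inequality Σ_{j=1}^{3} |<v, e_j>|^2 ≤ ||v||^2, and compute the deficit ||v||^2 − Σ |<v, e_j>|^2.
Σ |<v, e_j>|^2 = 521/29; ||v||^2 = 18; deficit = 1/29

Write each e_j = u_j / sqrt(<u_j, u_j>) where u_j is the displayed integer vector. Then <v, e_j> = <v, u_j> / sqrt(<u_j, u_j>), so |<v, e_j>|^2 = <v, u_j>^2 / <u_j, u_j>.
Coefficients: <v, e_1> = 5/sqrt(10), <v, e_2> = 35/sqrt(90), <v, e_3> = 22/sqrt(261).
Square and sum: Σ |<v, e_j>|^2 = 521/29.
Compute ||v||^2 = v·v = 18.
Deficit = 18 − 521/29 = 1/29 ≥ 0, confirming Bessel's inequality. (The deficit equals ||v − Σ <v,e_j> e_j||^2, the squared distance from v to span{e_j}.)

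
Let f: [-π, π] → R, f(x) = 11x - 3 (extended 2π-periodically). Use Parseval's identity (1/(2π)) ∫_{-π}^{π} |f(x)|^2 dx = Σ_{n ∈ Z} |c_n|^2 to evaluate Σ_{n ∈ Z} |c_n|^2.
Σ |c_n|^2 = 121π^2/3 + 9

Expand and integrate term by term over [-π, π]:
  ∫ (11x)^2 dx = 121·(2π^3/3); ∫ 2·11·(-3)·x dx = 0 (odd integrand); ∫ (-3)^2 dx = 9·2π.
So (1/(2π)) ∫_{-π}^{π} (11x - 3)^2 dx = 121π^2/3 + 9 = 121π^2/3 + 9.
Parseval ⇒ Σ |c_n|^2 = 121π^2/3 + 9.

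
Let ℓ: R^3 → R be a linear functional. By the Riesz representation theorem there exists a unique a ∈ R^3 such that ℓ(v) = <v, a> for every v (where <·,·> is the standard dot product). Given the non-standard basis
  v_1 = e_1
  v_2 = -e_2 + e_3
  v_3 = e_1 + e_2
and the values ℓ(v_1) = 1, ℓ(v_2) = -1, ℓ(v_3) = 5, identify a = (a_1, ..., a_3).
a = (1, 4, 3)

Write a = (a_1, ..., a_3) in the standard basis. For each basis vector v_i, ℓ(v_i) = <v_i, a> is a linear equation in the a_j's. Collect the n equations into a matrix system V a = ℓ, where row i of V is v_i (expressed in the standard basis). Since V is invertible (lower-triangular with 1s on the diagonal, up to permutation), solve by back-substitution:
  V =
[[1, 0, 0],
 [0, -1, 1],
 [1, 1, 0]]
  V a = (1, -1, 5)
Solving gives a = (1, 4, 3).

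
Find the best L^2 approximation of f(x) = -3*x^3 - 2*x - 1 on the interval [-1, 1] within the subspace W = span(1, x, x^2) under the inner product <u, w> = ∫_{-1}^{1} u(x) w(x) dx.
g(x) = -19*x/5 - 1

The best approximation g ∈ W is the orthogonal projection of f onto W. Writing g = a_0 + a_1 x + a_2 x^2, the coefficients solve the normal equations G · a = b where
  G_{ij} = <φ_i, φ_j> and b_i = <f, φ_i>, with φ_0 = 1, φ_1 = x, φ_2 = x^2.
G =
  [2, 0, 2/3]
  [0, 2/3, 0]
  [2/3, 0, 2/5],
b = (-2, -38/15, -2/3).
Solving gives a_0 = -1, a_1 = -19/5, a_2 = 0, so
  g(x) = -19*x/5 - 1.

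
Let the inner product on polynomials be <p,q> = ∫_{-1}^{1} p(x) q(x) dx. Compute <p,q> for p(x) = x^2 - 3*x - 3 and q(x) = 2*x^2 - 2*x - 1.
<p,q> = 92/15

Expand the product: p(x)·q(x) = 2*x^4 - 8*x^3 - x^2 + 9*x + 3.
∫_{-1}^{1} of each monomial x^k gives [2/(k+1) if k even, 0 if k odd]. Integrating term-by-term (or equivalently evaluating the antiderivative F(x) = 2*x^5/5 - 2*x^4 - x^3/3 + 9*x^2/2 + 3*x at the endpoints):
  F(1) − F(−1) = 167/30 − (-17/30) = 92/15.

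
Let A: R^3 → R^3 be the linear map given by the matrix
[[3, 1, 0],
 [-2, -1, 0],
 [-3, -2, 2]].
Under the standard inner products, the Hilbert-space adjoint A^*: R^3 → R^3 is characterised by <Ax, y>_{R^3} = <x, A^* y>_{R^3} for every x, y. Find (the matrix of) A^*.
A^* = A^T =
[[3, -2, -3],
 [1, -1, -2],
 [0, 0, 2]]

For real matrices with standard dot products, the defining identity <Ax, y> = <x, A^* y> gives (Ax)^T y = x^T (A^*) y, i.e. x^T A^T y = x^T (A^*) y. Since this holds for all x, y, we must have A^* = A^T. Therefore
A^* =
[[3, -2, -3],
 [1, -1, -2],
 [0, 0, 2]].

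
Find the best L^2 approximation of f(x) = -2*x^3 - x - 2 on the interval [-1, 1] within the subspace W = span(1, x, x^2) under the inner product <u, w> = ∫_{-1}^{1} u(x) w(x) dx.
g(x) = -11*x/5 - 2

The best approximation g ∈ W is the orthogonal projection of f onto W. Writing g = a_0 + a_1 x + a_2 x^2, the coefficients solve the normal equations G · a = b where
  G_{ij} = <φ_i, φ_j> and b_i = <f, φ_i>, with φ_0 = 1, φ_1 = x, φ_2 = x^2.
G =
  [2, 0, 2/3]
  [0, 2/3, 0]
  [2/3, 0, 2/5],
b = (-4, -22/15, -4/3).
Solving gives a_0 = -2, a_1 = -11/5, a_2 = 0, so
  g(x) = -11*x/5 - 2.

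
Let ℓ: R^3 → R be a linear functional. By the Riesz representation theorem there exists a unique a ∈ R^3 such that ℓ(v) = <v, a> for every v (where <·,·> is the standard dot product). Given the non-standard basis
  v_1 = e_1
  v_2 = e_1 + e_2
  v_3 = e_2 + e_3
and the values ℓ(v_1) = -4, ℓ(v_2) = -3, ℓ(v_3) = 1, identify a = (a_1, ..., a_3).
a = (-4, 1, 0)

Write a = (a_1, ..., a_3) in the standard basis. For each basis vector v_i, ℓ(v_i) = <v_i, a> is a linear equation in the a_j's. Collect the n equations into a matrix system V a = ℓ, where row i of V is v_i (expressed in the standard basis). Since V is invertible (lower-triangular with 1s on the diagonal, up to permutation), solve by back-substitution:
  V =
[[1, 0, 0],
 [1, 1, 0],
 [0, 1, 1]]
  V a = (-4, -3, 1)
Solving gives a = (-4, 1, 0).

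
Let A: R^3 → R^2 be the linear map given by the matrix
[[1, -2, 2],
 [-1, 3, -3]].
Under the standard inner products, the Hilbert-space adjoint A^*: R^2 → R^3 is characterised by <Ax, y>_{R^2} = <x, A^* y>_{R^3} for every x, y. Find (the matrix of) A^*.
A^* = A^T =
[[1, -1],
 [-2, 3],
 [2, -3]]

For real matrices with standard dot products, the defining identity <Ax, y> = <x, A^* y> gives (Ax)^T y = x^T (A^*) y, i.e. x^T A^T y = x^T (A^*) y. Since this holds for all x, y, we must have A^* = A^T. Therefore
A^* =
[[1, -1],
 [-2, 3],
 [2, -3]].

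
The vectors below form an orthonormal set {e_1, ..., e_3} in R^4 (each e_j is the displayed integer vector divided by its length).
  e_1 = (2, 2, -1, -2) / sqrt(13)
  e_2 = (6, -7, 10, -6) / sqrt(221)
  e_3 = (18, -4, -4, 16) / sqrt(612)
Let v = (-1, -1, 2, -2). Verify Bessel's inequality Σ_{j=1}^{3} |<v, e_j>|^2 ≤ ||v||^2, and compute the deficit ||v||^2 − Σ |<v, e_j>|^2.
Σ |<v, e_j>|^2 = 10; ||v||^2 = 10; deficit = 0

Write each e_j = u_j / sqrt(<u_j, u_j>) where u_j is the displayed integer vector. Then <v, e_j> = <v, u_j> / sqrt(<u_j, u_j>), so |<v, e_j>|^2 = <v, u_j>^2 / <u_j, u_j>.
Coefficients: <v, e_1> = -2/sqrt(13), <v, e_2> = 33/sqrt(221), <v, e_3> = -54/sqrt(612).
Square and sum: Σ |<v, e_j>|^2 = 10.
Compute ||v||^2 = v·v = 10.
Deficit = 10 − 10 = 0 ≥ 0, confirming Bessel's inequality. (The deficit equals ||v − Σ <v,e_j> e_j||^2, the squared distance from v to span{e_j}.)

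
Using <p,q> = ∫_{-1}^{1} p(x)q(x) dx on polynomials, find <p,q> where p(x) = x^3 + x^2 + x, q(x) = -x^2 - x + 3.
<p,q> = 8/15

Expand the product: p(x)·q(x) = -x^5 - 2*x^4 + x^3 + 2*x^2 + 3*x.
∫_{-1}^{1} of each monomial x^k gives [2/(k+1) if k even, 0 if k odd]. Integrating term-by-term (or equivalently evaluating the antiderivative F(x) = -x^6/6 - 2*x^5/5 + x^4/4 + 2*x^3/3 + 3*x^2/2 at the endpoints):
  F(1) − F(−1) = 37/20 − (79/60) = 8/15.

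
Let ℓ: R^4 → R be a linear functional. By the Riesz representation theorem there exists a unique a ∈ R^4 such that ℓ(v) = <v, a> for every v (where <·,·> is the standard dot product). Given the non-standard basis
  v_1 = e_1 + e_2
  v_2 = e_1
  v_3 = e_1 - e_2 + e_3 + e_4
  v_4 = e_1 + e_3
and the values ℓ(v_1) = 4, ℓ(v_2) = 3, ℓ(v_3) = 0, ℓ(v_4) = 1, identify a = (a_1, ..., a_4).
a = (3, 1, -2, 0)

Write a = (a_1, ..., a_4) in the standard basis. For each basis vector v_i, ℓ(v_i) = <v_i, a> is a linear equation in the a_j's. Collect the n equations into a matrix system V a = ℓ, where row i of V is v_i (expressed in the standard basis). Since V is invertible (lower-triangular with 1s on the diagonal, up to permutation), solve by back-substitution:
  V =
[[1, 1, 0, 0],
 [1, 0, 0, 0],
 [1, -1, 1, 1],
 [1, 0, 1, 0]]
  V a = (4, 3, 0, 1)
Solving gives a = (3, 1, -2, 0).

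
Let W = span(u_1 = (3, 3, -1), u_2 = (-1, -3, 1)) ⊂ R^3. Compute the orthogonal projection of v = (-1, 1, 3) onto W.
proj_W(v) = (-1, 0, 0)

Set up U = [u_1 | ... | u_2] ∈ R^(3×2). The projector onto W = col(U) is P = U (U^T U)^(-1) U^T.
Compute U^T U =
  [19, -13]
  [-13, 11],
and U^T v = (-3, 1).
Solve U^T U · c = U^T v for the coefficients: c = (-1/2, -1/2). The projection is proj_W(v) = U c.
Check: (v - proj_W(v)) · u_1 = 0  (should be 0).
Check: (v - proj_W(v)) · u_2 = 0  (should be 0).
Result: proj_W(v) = (-1, 0, 0).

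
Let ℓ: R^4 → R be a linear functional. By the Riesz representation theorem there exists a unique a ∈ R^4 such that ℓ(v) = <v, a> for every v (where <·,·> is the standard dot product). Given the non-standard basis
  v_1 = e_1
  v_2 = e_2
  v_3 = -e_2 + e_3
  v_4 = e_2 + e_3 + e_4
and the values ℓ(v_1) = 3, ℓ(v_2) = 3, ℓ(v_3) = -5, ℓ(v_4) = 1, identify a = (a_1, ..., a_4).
a = (3, 3, -2, 0)

Write a = (a_1, ..., a_4) in the standard basis. For each basis vector v_i, ℓ(v_i) = <v_i, a> is a linear equation in the a_j's. Collect the n equations into a matrix system V a = ℓ, where row i of V is v_i (expressed in the standard basis). Since V is invertible (lower-triangular with 1s on the diagonal, up to permutation), solve by back-substitution:
  V =
[[1, 0, 0, 0],
 [0, 1, 0, 0],
 [0, -1, 1, 0],
 [0, 1, 1, 1]]
  V a = (3, 3, -5, 1)
Solving gives a = (3, 3, -2, 0).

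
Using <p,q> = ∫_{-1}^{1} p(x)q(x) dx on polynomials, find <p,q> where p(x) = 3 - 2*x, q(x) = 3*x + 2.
<p,q> = 8

Expand the product: p(x)·q(x) = -6*x^2 + 5*x + 6.
∫_{-1}^{1} of each monomial x^k gives [2/(k+1) if k even, 0 if k odd]. Integrating term-by-term (or equivalently evaluating the antiderivative F(x) = -2*x^3 + 5*x^2/2 + 6*x at the endpoints):
  F(1) − F(−1) = 13/2 − (-3/2) = 8.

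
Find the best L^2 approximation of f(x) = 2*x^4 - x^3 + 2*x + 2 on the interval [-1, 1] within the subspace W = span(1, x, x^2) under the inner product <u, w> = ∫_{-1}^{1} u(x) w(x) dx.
g(x) = 12*x^2/7 + 7*x/5 + 64/35

The best approximation g ∈ W is the orthogonal projection of f onto W. Writing g = a_0 + a_1 x + a_2 x^2, the coefficients solve the normal equations G · a = b where
  G_{ij} = <φ_i, φ_j> and b_i = <f, φ_i>, with φ_0 = 1, φ_1 = x, φ_2 = x^2.
G =
  [2, 0, 2/3]
  [0, 2/3, 0]
  [2/3, 0, 2/5],
b = (24/5, 14/15, 40/21).
Solving gives a_0 = 64/35, a_1 = 7/5, a_2 = 12/7, so
  g(x) = 12*x^2/7 + 7*x/5 + 64/35.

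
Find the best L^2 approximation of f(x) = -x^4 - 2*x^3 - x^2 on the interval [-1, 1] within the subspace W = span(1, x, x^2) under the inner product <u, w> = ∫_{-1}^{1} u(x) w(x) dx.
g(x) = -13*x^2/7 - 6*x/5 + 3/35

The best approximation g ∈ W is the orthogonal projection of f onto W. Writing g = a_0 + a_1 x + a_2 x^2, the coefficients solve the normal equations G · a = b where
  G_{ij} = <φ_i, φ_j> and b_i = <f, φ_i>, with φ_0 = 1, φ_1 = x, φ_2 = x^2.
G =
  [2, 0, 2/3]
  [0, 2/3, 0]
  [2/3, 0, 2/5],
b = (-16/15, -4/5, -24/35).
Solving gives a_0 = 3/35, a_1 = -6/5, a_2 = -13/7, so
  g(x) = -13*x^2/7 - 6*x/5 + 3/35.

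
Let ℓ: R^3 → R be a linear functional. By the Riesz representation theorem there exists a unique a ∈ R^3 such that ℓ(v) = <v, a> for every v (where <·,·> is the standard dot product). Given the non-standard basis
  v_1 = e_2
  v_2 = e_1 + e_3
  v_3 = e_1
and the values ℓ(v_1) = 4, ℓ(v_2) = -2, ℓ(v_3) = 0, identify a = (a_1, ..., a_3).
a = (0, 4, -2)

Write a = (a_1, ..., a_3) in the standard basis. For each basis vector v_i, ℓ(v_i) = <v_i, a> is a linear equation in the a_j's. Collect the n equations into a matrix system V a = ℓ, where row i of V is v_i (expressed in the standard basis). Since V is invertible (lower-triangular with 1s on the diagonal, up to permutation), solve by back-substitution:
  V =
[[0, 1, 0],
 [1, 0, 1],
 [1, 0, 0]]
  V a = (4, -2, 0)
Solving gives a = (0, 4, -2).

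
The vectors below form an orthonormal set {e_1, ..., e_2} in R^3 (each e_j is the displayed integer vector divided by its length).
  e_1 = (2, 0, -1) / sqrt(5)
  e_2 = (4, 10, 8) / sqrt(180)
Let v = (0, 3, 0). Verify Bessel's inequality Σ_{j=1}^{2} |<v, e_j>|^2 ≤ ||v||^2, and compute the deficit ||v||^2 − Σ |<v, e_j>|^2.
Σ |<v, e_j>|^2 = 5; ||v||^2 = 9; deficit = 4

Write each e_j = u_j / sqrt(<u_j, u_j>) where u_j is the displayed integer vector. Then <v, e_j> = <v, u_j> / sqrt(<u_j, u_j>), so |<v, e_j>|^2 = <v, u_j>^2 / <u_j, u_j>.
Coefficients: <v, e_1> = 0/sqrt(5), <v, e_2> = 30/sqrt(180).
Square and sum: Σ |<v, e_j>|^2 = 5.
Compute ||v||^2 = v·v = 9.
Deficit = 9 − 5 = 4 ≥ 0, confirming Bessel's inequality. (The deficit equals ||v − Σ <v,e_j> e_j||^2, the squared distance from v to span{e_j}.)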